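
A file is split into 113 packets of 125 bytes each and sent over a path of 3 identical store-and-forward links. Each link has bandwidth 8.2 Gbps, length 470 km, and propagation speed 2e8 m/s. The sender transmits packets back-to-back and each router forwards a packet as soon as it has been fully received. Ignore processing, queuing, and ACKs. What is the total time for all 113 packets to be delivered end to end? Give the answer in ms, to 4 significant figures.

7.064 ms

Per-hop transmission t_tx = L/R = 1000/8.2e+09 = 0.000121951 ms.
Per-hop propagation t_prop = 470000/200000000 = 2.35 ms.
Pipeline fill: first packet needs 3·t_tx to clear all hops; remaining 112 packets each add one t_tx.
Total = (3+113-1)·t_tx + 3·t_prop = 115·0.000121951 + 3·2.35 = 7.064 ms.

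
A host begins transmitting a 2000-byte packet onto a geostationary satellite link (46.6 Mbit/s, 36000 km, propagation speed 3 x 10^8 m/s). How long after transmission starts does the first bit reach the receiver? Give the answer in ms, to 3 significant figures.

120 ms

First bit experiences only propagation delay: d/s = 36000000/300000000 = 120 ms.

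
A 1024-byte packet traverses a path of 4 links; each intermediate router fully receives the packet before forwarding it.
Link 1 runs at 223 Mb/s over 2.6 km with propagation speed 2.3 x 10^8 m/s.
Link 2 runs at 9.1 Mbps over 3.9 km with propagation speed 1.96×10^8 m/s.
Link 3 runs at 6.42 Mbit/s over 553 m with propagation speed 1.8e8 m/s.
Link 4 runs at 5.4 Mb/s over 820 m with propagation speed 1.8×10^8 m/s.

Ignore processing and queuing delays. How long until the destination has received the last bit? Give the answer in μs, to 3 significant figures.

3770 μs

L = 1024 × 8 = 8192 bits.
Transmission delays (L/R per hop): 36.7354, 900.22, 1276.01, 1517.04 μs; sum = 3730 μs.
Propagation delays (d/s per hop): 11.3043, 19.898, 3.07222, 4.55556 μs; sum = 38.8301 μs.
End-to-end = 3770 μs.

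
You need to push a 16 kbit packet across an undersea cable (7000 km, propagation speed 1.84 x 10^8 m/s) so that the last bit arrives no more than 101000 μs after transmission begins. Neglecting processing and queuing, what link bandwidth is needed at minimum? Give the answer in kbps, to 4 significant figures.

254.1 kbps

Propagation delay = 7000000 / 184000000 = 38043.5 μs.
Transmission budget = 101000 − 38043.5 = 62956.5 μs.
R ≥ L / t_tx = 16000 bits / 0.0629565 s = 254.1 kbps.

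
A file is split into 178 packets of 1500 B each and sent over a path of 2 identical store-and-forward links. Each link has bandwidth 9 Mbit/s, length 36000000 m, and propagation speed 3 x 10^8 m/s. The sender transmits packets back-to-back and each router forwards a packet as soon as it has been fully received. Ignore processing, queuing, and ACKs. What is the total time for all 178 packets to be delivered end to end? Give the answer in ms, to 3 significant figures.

Per-hop transmission t_tx = L/R = 12000/9000000 = 1.33333 ms.
Per-hop propagation t_prop = 36000000/300000000 = 120 ms.
Pipeline fill: first packet needs 2·t_tx to clear all hops; remaining 177 packets each add one t_tx.
Total = (2+178-1)·t_tx + 2·t_prop = 179·1.33333 + 2·120 = 479 ms.

479 ms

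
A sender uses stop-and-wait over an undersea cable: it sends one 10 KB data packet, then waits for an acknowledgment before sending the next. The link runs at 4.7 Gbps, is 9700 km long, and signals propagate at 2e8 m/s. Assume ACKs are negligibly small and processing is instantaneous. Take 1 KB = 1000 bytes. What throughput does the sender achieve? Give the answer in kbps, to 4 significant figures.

t_tx = L/R = 80000/4700000000 = 1.70213e-05 s.
t_prop = 9700000/200000000 = 0.0485 s; RTT = 0.097 s.
Cycle = t_tx + RTT = 0.097017 s.
Throughput = L / cycle = 80000 / 0.097017 = 824.6 kbps.

824.6 kbps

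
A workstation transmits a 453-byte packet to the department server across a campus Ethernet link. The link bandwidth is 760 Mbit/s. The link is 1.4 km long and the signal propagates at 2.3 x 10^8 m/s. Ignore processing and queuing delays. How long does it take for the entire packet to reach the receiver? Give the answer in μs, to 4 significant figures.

L = 453 × 8 = 3624 bits.
Transmission delay = L/R = 3624 / 760000000 = 4.76842 μs.
Propagation delay = d/s = 1400 m / 2.3e+08 m/s = 6.08696 μs.
Total = 10.86 μs.

10.86 μs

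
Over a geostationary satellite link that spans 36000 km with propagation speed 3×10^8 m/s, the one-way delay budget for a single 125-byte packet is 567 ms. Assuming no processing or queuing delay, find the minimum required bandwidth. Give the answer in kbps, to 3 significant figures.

2.24 kbps

L = 1000 bits.
Propagation delay = 36000000 / 300000000 = 120 ms.
Transmission budget = 567 − 120 = 447 ms.
R ≥ L / t_tx = 1000 bits / 0.447 s = 2.24 kbps.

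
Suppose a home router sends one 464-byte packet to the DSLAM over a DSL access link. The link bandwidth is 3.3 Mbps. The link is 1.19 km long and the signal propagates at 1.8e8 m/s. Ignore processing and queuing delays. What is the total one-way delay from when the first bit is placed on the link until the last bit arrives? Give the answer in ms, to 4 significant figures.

L = 464 × 8 = 3712 bits.
Transmission delay = L/R = 3712 / 3300000 = 1.12485 ms.
Propagation delay = d/s = 1190 m / 180000000 m/s = 0.00661111 ms.
Total = 1.131 ms.

1.131 ms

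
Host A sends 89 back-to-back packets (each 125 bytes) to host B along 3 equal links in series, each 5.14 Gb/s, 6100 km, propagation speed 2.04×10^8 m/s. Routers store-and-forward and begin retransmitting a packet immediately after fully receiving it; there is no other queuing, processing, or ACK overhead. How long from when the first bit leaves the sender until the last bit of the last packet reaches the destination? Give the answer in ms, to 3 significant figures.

Per-hop transmission t_tx = L/R = 1000/5140000000 = 0.000194553 ms.
Per-hop propagation t_prop = 6100000/204000000 = 29.902 ms.
Pipeline fill: first packet needs 3·t_tx to clear all hops; remaining 88 packets each add one t_tx.
Total = (3+89-1)·t_tx + 3·t_prop = 91·0.000194553 + 3·29.902 = 89.7 ms.

89.7 ms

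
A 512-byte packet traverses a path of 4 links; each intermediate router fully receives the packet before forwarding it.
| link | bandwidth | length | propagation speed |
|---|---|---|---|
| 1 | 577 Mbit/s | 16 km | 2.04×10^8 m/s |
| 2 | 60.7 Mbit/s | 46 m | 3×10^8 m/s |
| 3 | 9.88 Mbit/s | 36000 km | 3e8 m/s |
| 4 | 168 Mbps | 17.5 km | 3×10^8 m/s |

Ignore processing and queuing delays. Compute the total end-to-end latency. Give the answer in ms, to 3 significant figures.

121 ms

L = 512 × 8 = 4096 bits.
Transmission delays (L/R per hop): 0.00709879, 0.0674794, 0.414575, 0.024381 ms; sum = 0.513534 ms.
Propagation delays (d/s per hop): 0.0784314, 0.000153333, 120, 0.0583333 ms; sum = 120.137 ms.
End-to-end = 121 ms.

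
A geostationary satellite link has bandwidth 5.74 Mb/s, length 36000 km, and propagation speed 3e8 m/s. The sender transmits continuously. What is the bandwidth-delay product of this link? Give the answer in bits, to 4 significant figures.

688800 bits

Propagation delay = 36000000 / 300000000 = 0.12 s.
BDP = R × t_prop = 5740000 × 0.12 = 688800 bits.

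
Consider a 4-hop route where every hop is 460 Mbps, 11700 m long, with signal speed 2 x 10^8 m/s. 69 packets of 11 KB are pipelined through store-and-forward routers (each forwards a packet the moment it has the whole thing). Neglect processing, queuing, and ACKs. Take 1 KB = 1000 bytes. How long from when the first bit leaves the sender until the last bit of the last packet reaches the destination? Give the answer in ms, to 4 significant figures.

Per-hop transmission t_tx = L/R = 88000/460000000 = 0.191304 ms.
Per-hop propagation t_prop = 11700/200000000 = 0.0585 ms.
Pipeline fill: first packet needs 4·t_tx to clear all hops; remaining 68 packets each add one t_tx.
Total = (4+69-1)·t_tx + 4·t_prop = 72·0.191304 + 4·0.0585 = 14.01 ms.

14.01 ms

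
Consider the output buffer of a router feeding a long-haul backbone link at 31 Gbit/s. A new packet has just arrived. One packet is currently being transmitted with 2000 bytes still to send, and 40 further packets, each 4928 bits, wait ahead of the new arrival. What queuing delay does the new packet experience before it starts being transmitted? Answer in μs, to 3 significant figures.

Each queued packet: L/R = 4928/31000000000 = 0.158968 μs.
40 queued → 6.35871 μs.
Plus remaining 16000 bits of current packet: 0.516129 μs.
Queuing delay = 6.87 μs.

6.87 μs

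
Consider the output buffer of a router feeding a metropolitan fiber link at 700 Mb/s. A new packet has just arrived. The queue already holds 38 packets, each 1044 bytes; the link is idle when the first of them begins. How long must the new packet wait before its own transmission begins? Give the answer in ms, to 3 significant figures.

0.453 ms

Each queued packet: L/R = 8352/700000000 = 0.0119314 ms.
38 queued → 0.453394 ms.
Queuing delay = 0.453 ms.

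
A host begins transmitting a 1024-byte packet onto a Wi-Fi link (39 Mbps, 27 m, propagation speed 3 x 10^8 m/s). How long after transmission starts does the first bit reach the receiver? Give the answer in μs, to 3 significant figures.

First bit experiences only propagation delay: d/s = 27/300000000 = 0.0900 μs.

0.0900 μs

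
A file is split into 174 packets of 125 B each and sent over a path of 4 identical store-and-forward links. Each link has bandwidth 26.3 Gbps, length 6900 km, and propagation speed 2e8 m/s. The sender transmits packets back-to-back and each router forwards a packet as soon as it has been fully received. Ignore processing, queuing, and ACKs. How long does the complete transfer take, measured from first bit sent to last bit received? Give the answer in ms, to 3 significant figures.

Per-hop transmission t_tx = L/R = 1000/26300000000 = 3.80228e-05 ms.
Per-hop propagation t_prop = 6900000/200000000 = 34.5 ms.
Pipeline fill: first packet needs 4·t_tx to clear all hops; remaining 173 packets each add one t_tx.
Total = (4+174-1)·t_tx + 4·t_prop = 177·3.80228e-05 + 4·34.5 = 138 ms.

138 ms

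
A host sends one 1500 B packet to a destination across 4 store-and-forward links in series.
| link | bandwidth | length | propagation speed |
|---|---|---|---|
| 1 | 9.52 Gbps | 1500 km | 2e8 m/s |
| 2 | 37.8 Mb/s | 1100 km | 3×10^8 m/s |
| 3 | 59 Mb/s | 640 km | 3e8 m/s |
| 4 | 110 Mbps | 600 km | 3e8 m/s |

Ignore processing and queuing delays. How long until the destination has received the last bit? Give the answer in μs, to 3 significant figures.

15900 μs

L = 1500 × 8 = 12000 bits.
Transmission delays (L/R per hop): 1.2605, 317.46, 203.39, 109.091 μs; sum = 631.202 μs.
Propagation delays (d/s per hop): 7500, 3666.67, 2133.33, 2000 μs; sum = 15300 μs.
End-to-end = 15900 μs.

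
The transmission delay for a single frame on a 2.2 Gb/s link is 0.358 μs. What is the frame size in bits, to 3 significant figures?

788 bits

L = R × t_tx = 2200000000 b/s × 3.58e-07 s = 787.6 bits.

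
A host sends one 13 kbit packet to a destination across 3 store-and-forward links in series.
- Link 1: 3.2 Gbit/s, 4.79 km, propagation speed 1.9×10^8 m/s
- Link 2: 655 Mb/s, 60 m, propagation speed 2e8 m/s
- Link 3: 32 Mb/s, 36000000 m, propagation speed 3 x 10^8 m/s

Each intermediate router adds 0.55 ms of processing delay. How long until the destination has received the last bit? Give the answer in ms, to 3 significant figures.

122 ms

L = 13000 bits.
Transmission delays (L/R per hop): 0.0040625, 0.0198473, 0.40625 ms; sum = 0.43016 ms.
Propagation delays (d/s per hop): 0.0252105, 0.0003, 120 ms; sum = 120.026 ms.
Processing at 2 router(s): 2 × 0.55 ms = 1.1 ms.
End-to-end = 122 ms.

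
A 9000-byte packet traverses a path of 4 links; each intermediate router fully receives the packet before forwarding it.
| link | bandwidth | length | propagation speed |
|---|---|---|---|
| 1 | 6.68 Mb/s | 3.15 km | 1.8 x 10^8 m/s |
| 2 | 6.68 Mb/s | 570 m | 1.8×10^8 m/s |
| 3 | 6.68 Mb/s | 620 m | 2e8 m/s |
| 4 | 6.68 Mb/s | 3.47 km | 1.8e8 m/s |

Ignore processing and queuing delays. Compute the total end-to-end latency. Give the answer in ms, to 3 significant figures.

43.2 ms

L = 9000 × 8 = 72000 bits.
Transmission delay per hop = L/R = 72000/6680000 = 10.7784 ms; 4 hops → 43.1138 ms.
Propagation delays (d/s per hop): 0.0175, 0.00316667, 0.0031, 0.0192778 ms; sum = 0.0430444 ms.
End-to-end = 43.2 ms.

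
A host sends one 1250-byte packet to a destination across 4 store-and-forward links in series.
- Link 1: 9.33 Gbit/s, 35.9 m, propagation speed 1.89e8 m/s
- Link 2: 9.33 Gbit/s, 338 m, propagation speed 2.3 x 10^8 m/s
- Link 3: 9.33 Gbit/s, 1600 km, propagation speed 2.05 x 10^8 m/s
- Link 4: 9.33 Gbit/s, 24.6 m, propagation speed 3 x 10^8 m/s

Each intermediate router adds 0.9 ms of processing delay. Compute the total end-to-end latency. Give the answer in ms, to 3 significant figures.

L = 1250 × 8 = 10000 bits.
Transmission delay per hop = L/R = 10000/9330000000 = 0.00107181 ms; 4 hops → 0.00428725 ms.
Propagation delays (d/s per hop): 0.000189947, 0.00146957, 7.80488, 8.2e-05 ms; sum = 7.80662 ms.
Processing at 3 router(s): 3 × 0.9 ms = 2.7 ms.
End-to-end = 10.5 ms.

10.5 ms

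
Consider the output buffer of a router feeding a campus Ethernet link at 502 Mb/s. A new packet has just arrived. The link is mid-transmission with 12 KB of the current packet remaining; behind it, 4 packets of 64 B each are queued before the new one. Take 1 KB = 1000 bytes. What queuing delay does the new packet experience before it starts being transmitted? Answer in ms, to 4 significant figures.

Each queued packet: L/R = 512/502000000 = 0.00101992 ms.
4 queued → 0.00407968 ms.
Plus remaining 96000 bits of current packet: 0.191235 ms.
Queuing delay = 0.1953 ms.

0.1953 ms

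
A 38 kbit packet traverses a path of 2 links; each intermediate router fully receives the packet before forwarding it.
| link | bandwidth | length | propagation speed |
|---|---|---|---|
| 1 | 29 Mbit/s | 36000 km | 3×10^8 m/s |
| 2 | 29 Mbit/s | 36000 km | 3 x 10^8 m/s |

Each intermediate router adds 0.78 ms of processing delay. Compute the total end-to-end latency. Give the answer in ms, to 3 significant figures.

L = 38000 bits.
Transmission delay per hop = L/R = 38000/29000000 = 1.31034 ms; 2 hops → 2.62069 ms.
Propagation delays (d/s per hop): 120, 120 ms; sum = 240 ms.
Processing at 1 router(s): 1 × 0.78 ms = 0.78 ms.
End-to-end = 243 ms.

243 ms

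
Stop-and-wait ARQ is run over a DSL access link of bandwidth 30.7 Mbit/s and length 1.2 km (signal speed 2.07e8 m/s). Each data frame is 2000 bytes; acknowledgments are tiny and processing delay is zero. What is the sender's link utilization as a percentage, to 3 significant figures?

t_tx = L/R = 16000/30700000 = 0.000521173 s.
t_prop = 1200/2.07e+08 = 5.7971e-06 s; RTT = 1.15942e-05 s.
Cycle = t_tx + RTT = 0.000532767 s.
Utilization = t_tx / cycle = 0.000521173/0.000532767 = 97.8 %.

97.8 %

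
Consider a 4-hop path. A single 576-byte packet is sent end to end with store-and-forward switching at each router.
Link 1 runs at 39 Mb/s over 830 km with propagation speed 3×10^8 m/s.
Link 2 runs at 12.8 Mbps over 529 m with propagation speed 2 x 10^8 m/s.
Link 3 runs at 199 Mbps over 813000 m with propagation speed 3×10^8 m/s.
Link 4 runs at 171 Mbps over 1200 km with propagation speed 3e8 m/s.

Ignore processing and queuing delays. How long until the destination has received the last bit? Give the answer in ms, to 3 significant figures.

L = 576 × 8 = 4608 bits.
Transmission delays (L/R per hop): 0.118154, 0.36, 0.0231558, 0.0269474 ms; sum = 0.528257 ms.
Propagation delays (d/s per hop): 2.76667, 0.002645, 2.71, 4 ms; sum = 9.47931 ms.
End-to-end = 10.0 ms.

10.0 ms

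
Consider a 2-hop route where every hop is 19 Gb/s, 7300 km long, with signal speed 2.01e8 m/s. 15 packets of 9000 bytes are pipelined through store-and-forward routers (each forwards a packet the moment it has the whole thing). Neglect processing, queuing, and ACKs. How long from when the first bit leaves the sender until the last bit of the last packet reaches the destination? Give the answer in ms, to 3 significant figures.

72.7 ms

Per-hop transmission t_tx = L/R = 72000/19000000000 = 0.00378947 ms.
Per-hop propagation t_prop = 7300000/2.01e+08 = 36.3184 ms.
Pipeline fill: first packet needs 2·t_tx to clear all hops; remaining 14 packets each add one t_tx.
Total = (2+15-1)·t_tx + 2·t_prop = 16·0.00378947 + 2·36.3184 = 72.7 ms.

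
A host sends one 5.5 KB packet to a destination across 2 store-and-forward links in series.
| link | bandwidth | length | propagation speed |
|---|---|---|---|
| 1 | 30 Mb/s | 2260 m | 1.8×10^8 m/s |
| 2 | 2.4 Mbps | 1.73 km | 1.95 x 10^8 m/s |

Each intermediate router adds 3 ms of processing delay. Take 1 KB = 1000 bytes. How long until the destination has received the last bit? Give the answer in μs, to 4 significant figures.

L = 44000 bits.
Transmission delays (L/R per hop): 1466.67, 18333.3 μs; sum = 19800 μs.
Propagation delays (d/s per hop): 12.5556, 8.87179 μs; sum = 21.4274 μs.
Processing at 1 router(s): 1 × 3 ms = 3000 μs.
End-to-end = 22820 μs.

22820 μs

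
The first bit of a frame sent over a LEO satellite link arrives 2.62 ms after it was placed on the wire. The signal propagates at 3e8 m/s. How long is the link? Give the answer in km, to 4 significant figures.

d = s × t_prop = 300000000 × 0.00262 = 786.0 km.

786.0 km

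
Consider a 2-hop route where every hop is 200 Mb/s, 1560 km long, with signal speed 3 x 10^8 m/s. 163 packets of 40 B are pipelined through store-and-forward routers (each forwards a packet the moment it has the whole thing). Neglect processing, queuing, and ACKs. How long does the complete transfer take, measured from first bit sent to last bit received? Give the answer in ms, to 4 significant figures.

Per-hop transmission t_tx = L/R = 320/200000000 = 0.0016 ms.
Per-hop propagation t_prop = 1560000/300000000 = 5.2 ms.
Pipeline fill: first packet needs 2·t_tx to clear all hops; remaining 162 packets each add one t_tx.
Total = (2+163-1)·t_tx + 2·t_prop = 164·0.0016 + 2·5.2 = 10.66 ms.

10.66 ms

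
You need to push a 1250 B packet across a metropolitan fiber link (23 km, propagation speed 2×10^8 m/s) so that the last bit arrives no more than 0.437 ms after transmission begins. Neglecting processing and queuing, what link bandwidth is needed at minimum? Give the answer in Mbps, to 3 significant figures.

31.1 Mbps

L = 10000 bits.
Propagation delay = 23000 / 200000000 = 0.115 ms.
Transmission budget = 0.437 − 0.115 = 0.322 ms.
R ≥ L / t_tx = 10000 bits / 0.000322 s = 31.1 Mbps.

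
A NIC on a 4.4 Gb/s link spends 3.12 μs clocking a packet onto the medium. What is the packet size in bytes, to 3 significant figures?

1720 bytes

L = R × t_tx = 4400000000 b/s × 3.12e-06 s = 13728 bits.
In bytes: 13728 / 8 = 1720 bytes.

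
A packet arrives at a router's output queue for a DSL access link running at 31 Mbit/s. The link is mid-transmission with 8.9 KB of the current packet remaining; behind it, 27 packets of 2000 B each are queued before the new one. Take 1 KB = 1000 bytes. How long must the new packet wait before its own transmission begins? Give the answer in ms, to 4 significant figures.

16.23 ms

Each queued packet: L/R = 16000/31000000 = 0.516129 ms.
27 queued → 13.9355 ms.
Plus remaining 71200 bits of current packet: 2.29677 ms.
Queuing delay = 16.23 ms.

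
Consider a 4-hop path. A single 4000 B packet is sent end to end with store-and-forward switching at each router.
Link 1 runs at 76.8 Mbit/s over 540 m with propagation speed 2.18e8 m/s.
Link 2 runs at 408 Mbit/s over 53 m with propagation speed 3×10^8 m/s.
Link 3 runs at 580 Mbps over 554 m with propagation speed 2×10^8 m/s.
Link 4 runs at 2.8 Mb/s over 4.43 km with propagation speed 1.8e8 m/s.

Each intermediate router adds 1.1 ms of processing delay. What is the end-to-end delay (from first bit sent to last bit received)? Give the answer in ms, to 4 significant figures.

15.31 ms

L = 4000 × 8 = 32000 bits.
Transmission delays (L/R per hop): 0.416667, 0.0784314, 0.0551724, 11.4286 ms; sum = 11.9788 ms.
Propagation delays (d/s per hop): 0.00247706, 0.000176667, 0.00277, 0.0246111 ms; sum = 0.0300348 ms.
Processing at 3 router(s): 3 × 1.1 ms = 3.3 ms.
End-to-end = 15.31 ms.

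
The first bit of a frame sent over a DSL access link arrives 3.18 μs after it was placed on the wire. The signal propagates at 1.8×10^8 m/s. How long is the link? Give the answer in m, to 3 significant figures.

d = s × t_prop = 180000000 × 3.18e-06 = 572 m.

572 m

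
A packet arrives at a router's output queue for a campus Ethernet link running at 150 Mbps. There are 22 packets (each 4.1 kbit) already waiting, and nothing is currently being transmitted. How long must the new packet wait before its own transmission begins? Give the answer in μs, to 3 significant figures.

Each queued packet: L/R = 4100/150000000 = 27.3333 μs.
22 queued → 601.333 μs.
Queuing delay = 601 μs.

601 μs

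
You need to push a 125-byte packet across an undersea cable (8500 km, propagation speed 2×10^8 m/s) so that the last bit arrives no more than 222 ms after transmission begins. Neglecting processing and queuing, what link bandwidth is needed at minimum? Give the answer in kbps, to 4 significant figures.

L = 1000 bits.
Propagation delay = 8500000 / 200000000 = 42.5 ms.
Transmission budget = 222 − 42.5 = 179.5 ms.
R ≥ L / t_tx = 1000 bits / 0.1795 s = 5.571 kbps.

5.571 kbps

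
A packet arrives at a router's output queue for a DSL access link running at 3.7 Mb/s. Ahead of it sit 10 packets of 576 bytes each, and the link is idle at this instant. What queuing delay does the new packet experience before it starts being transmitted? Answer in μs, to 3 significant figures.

12500 μs

Each queued packet: L/R = 4608/3700000 = 1245.41 μs.
10 queued → 12454.1 μs.
Queuing delay = 12500 μs.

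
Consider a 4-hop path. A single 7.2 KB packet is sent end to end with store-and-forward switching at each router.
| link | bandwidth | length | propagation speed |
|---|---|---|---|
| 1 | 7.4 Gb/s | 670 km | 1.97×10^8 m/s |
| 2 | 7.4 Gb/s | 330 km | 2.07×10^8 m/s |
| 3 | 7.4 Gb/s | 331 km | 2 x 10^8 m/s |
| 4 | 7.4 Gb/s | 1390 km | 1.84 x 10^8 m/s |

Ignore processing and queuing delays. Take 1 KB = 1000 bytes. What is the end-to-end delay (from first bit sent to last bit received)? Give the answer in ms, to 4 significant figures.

14.24 ms

L = 57600 bits.
Transmission delay per hop = L/R = 57600/7400000000 = 0.00778378 ms; 4 hops → 0.0311351 ms.
Propagation delays (d/s per hop): 3.40102, 1.5942, 1.655, 7.55435 ms; sum = 14.2046 ms.
End-to-end = 14.24 ms.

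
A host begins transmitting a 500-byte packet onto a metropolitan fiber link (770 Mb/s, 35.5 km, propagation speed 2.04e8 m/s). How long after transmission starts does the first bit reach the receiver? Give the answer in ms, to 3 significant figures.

First bit experiences only propagation delay: d/s = 35500/204000000 = 0.174 ms.

0.174 ms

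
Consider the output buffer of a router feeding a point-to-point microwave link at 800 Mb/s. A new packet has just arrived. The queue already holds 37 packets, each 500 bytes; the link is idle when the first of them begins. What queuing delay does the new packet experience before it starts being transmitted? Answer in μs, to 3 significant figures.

Each queued packet: L/R = 4000/800000000 = 5 μs.
37 queued → 185 μs.
Queuing delay = 185 μs.

185 μs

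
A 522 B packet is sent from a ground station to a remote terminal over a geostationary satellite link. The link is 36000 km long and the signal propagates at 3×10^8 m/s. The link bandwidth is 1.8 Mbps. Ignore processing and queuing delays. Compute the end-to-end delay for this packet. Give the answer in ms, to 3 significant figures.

122 ms

L = 522 × 8 = 4176 bits.
Transmission delay = L/R = 4176 / 1800000 = 2.32 ms.
Propagation delay = d/s = 36000000 m / 300000000 m/s = 120 ms.
Total = 122 ms.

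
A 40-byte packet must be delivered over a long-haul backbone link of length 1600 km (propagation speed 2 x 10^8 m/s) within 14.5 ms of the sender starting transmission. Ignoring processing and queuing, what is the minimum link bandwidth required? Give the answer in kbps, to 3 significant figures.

L = 320 bits.
Propagation delay = 1600000 / 200000000 = 8 ms.
Transmission budget = 14.5 − 8 = 6.5 ms.
R ≥ L / t_tx = 320 bits / 0.0065 s = 49.2 kbps.

49.2 kbps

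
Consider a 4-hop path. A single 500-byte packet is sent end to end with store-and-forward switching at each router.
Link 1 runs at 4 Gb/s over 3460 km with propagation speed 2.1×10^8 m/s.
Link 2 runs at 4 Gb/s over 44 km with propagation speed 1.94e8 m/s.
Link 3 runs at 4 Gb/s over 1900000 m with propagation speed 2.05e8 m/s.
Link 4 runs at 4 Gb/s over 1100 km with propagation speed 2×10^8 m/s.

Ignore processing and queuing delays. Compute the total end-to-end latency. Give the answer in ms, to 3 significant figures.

31.5 ms

L = 500 × 8 = 4000 bits.
Transmission delay per hop = L/R = 4000/4000000000 = 0.001 ms; 4 hops → 0.004 ms.
Propagation delays (d/s per hop): 16.4762, 0.226804, 9.26829, 5.5 ms; sum = 31.4713 ms.
End-to-end = 31.5 ms.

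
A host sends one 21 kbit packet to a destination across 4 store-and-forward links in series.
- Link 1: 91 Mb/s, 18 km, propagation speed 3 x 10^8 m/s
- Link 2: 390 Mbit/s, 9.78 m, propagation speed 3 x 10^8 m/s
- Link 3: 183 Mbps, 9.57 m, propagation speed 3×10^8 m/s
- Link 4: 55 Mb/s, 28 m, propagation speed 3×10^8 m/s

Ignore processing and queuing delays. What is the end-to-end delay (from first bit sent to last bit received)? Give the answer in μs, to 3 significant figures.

841 μs

L = 21000 bits.
Transmission delays (L/R per hop): 230.769, 53.8462, 114.754, 381.818 μs; sum = 781.188 μs.
Propagation delays (d/s per hop): 60, 0.0326, 0.0319, 0.0933333 μs; sum = 60.1578 μs.
End-to-end = 841 μs.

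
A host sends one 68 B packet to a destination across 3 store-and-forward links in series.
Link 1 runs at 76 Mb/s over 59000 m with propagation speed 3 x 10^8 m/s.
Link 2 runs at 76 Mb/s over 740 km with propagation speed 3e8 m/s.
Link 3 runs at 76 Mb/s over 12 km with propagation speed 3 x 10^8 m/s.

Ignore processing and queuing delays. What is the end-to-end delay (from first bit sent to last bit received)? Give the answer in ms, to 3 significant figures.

L = 68 × 8 = 544 bits.
Transmission delay per hop = L/R = 544/76000000 = 0.00715789 ms; 3 hops → 0.0214737 ms.
Propagation delays (d/s per hop): 0.196667, 2.46667, 0.04 ms; sum = 2.70333 ms.
End-to-end = 2.72 ms.

2.72 ms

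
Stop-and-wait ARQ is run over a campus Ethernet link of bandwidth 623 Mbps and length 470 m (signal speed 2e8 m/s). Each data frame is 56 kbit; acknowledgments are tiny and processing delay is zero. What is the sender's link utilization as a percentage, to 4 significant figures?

t_tx = L/R = 56000/623000000 = 8.98876e-05 s.
t_prop = 470/200000000 = 2.35e-06 s; RTT = 4.7e-06 s.
Cycle = t_tx + RTT = 9.45876e-05 s.
Utilization = t_tx / cycle = 8.98876e-05/9.45876e-05 = 95.03 %.

95.03 %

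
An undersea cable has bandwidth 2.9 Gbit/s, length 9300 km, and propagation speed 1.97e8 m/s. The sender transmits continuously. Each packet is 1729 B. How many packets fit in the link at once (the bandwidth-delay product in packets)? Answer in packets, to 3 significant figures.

9900 packets

Propagation delay = 9300000 / 197000000 = 0.0472081 s.
BDP = R × t_prop = 2900000000 × 0.0472081 = 136904000 bits.
In packets of 13832 bits: 9900 packets.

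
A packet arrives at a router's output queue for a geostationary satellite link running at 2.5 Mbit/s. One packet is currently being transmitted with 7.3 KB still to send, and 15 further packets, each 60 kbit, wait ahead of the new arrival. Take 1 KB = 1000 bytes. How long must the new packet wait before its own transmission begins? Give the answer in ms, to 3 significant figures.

Each queued packet: L/R = 60000/2500000 = 24 ms.
15 queued → 360 ms.
Plus remaining 58400 bits of current packet: 23.36 ms.
Queuing delay = 383 ms.

383 ms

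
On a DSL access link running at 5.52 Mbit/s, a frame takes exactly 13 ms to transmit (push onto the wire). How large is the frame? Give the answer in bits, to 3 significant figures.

71800 bits

L = R × t_tx = 5520000 b/s × 0.013 s = 71760 bits.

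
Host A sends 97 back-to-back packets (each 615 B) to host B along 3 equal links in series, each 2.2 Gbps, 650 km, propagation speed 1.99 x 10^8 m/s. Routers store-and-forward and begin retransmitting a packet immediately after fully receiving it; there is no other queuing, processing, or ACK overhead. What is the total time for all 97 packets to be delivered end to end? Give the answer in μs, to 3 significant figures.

Per-hop transmission t_tx = L/R = 4920/2200000000 = 2.23636 μs.
Per-hop propagation t_prop = 650000/199000000 = 3266.33 μs.
Pipeline fill: first packet needs 3·t_tx to clear all hops; remaining 96 packets each add one t_tx.
Total = (3+97-1)·t_tx + 3·t_prop = 99·2.23636 + 3·3266.33 = 10000 μs.

10000 μs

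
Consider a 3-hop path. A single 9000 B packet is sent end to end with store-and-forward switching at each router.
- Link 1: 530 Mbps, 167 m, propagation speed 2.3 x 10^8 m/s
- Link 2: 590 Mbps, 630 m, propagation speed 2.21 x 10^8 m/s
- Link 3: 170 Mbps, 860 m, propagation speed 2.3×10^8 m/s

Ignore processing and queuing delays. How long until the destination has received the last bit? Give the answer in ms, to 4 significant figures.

L = 9000 × 8 = 72000 bits.
Transmission delays (L/R per hop): 0.135849, 0.122034, 0.423529 ms; sum = 0.681412 ms.
Propagation delays (d/s per hop): 0.000726087, 0.00285068, 0.00373913 ms; sum = 0.0073159 ms.
End-to-end = 0.6887 ms.

0.6887 ms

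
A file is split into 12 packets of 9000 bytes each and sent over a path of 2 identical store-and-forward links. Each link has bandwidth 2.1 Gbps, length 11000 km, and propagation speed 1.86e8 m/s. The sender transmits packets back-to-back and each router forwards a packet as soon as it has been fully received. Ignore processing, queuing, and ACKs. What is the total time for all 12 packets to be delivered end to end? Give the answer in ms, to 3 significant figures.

119 ms

Per-hop transmission t_tx = L/R = 72000/2100000000 = 0.0342857 ms.
Per-hop propagation t_prop = 11000000/186000000 = 59.1398 ms.
Pipeline fill: first packet needs 2·t_tx to clear all hops; remaining 11 packets each add one t_tx.
Total = (2+12-1)·t_tx + 2·t_prop = 13·0.0342857 + 2·59.1398 = 119 ms.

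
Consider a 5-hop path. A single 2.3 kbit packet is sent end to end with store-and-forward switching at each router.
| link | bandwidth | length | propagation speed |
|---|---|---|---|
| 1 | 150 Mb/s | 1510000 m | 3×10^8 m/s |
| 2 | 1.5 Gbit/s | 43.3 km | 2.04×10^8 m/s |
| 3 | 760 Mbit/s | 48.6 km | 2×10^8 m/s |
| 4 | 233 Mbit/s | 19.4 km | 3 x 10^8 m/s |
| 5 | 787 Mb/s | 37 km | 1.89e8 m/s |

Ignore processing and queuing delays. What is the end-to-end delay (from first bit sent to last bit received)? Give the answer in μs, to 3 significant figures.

5780 μs

L = 2300 bits.
Transmission delays (L/R per hop): 15.3333, 1.53333, 3.02632, 9.87124, 2.92249 μs; sum = 32.6867 μs.
Propagation delays (d/s per hop): 5033.33, 212.255, 243, 64.6667, 195.767 μs; sum = 5749.02 μs.
End-to-end = 5780 μs.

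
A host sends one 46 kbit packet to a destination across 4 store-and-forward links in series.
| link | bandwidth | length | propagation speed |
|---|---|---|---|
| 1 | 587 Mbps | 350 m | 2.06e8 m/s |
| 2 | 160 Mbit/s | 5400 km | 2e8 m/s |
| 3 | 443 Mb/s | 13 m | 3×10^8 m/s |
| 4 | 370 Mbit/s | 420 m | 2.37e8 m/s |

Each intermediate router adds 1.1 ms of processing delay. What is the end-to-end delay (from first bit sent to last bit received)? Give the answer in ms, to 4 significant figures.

30.90 ms

L = 46000 bits.
Transmission delays (L/R per hop): 0.0783646, 0.2875, 0.103837, 0.124324 ms; sum = 0.594026 ms.
Propagation delays (d/s per hop): 0.00169903, 27, 4.33333e-05, 0.00177215 ms; sum = 27.0035 ms.
Processing at 3 router(s): 3 × 1.1 ms = 3.3 ms.
End-to-end = 30.90 ms.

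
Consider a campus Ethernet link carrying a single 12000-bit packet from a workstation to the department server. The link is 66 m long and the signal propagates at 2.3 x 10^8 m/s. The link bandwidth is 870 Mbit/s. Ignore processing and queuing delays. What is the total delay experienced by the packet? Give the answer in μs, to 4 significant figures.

Transmission delay = L/R = 12000 / 870000000 = 13.7931 μs.
Propagation delay = d/s = 66 m / 2.3e+08 m/s = 0.286957 μs.
Total = 14.08 μs.

14.08 μs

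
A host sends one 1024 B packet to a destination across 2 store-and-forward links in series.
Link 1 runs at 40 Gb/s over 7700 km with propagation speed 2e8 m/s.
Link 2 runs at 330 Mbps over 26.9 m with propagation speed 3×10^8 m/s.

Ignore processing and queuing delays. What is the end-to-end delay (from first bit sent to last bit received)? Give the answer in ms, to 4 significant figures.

L = 1024 × 8 = 8192 bits.
Transmission delays (L/R per hop): 0.0002048, 0.0248242 ms; sum = 0.025029 ms.
Propagation delays (d/s per hop): 38.5, 8.96667e-05 ms; sum = 38.5001 ms.
End-to-end = 38.53 ms.

38.53 ms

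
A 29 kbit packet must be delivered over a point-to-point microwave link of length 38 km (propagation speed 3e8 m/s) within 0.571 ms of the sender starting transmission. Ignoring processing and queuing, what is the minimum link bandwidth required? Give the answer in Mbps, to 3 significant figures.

Propagation delay = 38000 / 300000000 = 0.126667 ms.
Transmission budget = 0.571 − 0.126667 = 0.444333 ms.
R ≥ L / t_tx = 29000 bits / 0.000444333 s = 65.3 Mbps.

65.3 Mbps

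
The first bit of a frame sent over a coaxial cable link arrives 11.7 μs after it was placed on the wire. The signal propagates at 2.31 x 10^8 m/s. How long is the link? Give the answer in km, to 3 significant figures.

d = s × t_prop = 231000000 × 1.17e-05 = 2.70 km.

2.70 km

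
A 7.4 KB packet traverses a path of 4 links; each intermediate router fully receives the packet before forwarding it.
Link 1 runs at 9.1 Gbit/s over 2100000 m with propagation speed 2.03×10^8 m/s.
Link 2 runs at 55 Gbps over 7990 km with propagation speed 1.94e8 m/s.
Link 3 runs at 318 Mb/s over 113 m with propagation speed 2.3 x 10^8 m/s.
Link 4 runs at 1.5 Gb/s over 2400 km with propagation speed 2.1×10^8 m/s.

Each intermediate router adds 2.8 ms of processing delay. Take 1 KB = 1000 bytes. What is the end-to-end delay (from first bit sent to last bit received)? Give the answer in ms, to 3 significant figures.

L = 59200 bits.
Transmission delays (L/R per hop): 0.00650549, 0.00107636, 0.186164, 0.0394667 ms; sum = 0.233212 ms.
Propagation delays (d/s per hop): 10.3448, 41.1856, 0.000491304, 11.4286 ms; sum = 62.9595 ms.
Processing at 3 router(s): 3 × 2.8 ms = 8.4 ms.
End-to-end = 71.6 ms.

71.6 ms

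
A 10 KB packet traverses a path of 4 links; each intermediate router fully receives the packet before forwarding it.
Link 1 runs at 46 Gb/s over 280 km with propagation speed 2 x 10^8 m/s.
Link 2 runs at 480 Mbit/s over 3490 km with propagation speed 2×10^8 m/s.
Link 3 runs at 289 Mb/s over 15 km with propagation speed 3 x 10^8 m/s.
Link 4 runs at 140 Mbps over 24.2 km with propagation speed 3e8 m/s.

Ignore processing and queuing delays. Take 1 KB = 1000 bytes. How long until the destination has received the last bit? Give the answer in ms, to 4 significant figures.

20.00 ms

L = 80000 bits.
Transmission delays (L/R per hop): 0.00173913, 0.166667, 0.276817, 0.571429 ms; sum = 1.01665 ms.
Propagation delays (d/s per hop): 1.4, 17.45, 0.05, 0.0806667 ms; sum = 18.9807 ms.
End-to-end = 20.00 ms.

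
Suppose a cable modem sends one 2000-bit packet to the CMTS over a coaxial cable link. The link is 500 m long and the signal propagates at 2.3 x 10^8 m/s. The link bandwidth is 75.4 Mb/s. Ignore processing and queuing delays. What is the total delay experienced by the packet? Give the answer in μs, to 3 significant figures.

28.7 μs

Transmission delay = L/R = 2000 / 75400000 = 26.5252 μs.
Propagation delay = d/s = 500 m / 2.3e+08 m/s = 2.17391 μs.
Total = 28.7 μs.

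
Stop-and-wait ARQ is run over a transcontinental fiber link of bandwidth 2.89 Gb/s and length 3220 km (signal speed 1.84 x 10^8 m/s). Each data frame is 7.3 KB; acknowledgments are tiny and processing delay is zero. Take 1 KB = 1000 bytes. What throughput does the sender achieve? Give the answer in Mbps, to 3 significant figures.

t_tx = L/R = 58400/2890000000 = 2.02076e-05 s.
t_prop = 3220000/184000000 = 0.0175 s; RTT = 0.035 s.
Cycle = t_tx + RTT = 0.0350202 s.
Throughput = L / cycle = 58400 / 0.0350202 = 1.67 Mbps.

1.67 Mbps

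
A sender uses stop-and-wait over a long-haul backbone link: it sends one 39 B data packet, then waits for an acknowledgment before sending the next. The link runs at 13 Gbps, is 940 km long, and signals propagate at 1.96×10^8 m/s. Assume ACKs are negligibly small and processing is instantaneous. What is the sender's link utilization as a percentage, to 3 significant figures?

t_tx = L/R = 312/13000000000 = 2.4e-08 s.
t_prop = 940000/196000000 = 0.00479592 s; RTT = 0.00959184 s.
Cycle = t_tx + RTT = 0.00959186 s.
Utilization = t_tx / cycle = 2.4e-08/0.00959186 = 0.000250 %.

0.000250 %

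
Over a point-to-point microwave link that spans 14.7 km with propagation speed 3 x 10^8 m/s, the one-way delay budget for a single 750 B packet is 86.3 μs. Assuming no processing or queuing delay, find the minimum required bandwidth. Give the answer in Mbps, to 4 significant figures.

L = 6000 bits.
Propagation delay = 14700 / 300000000 = 49 μs.
Transmission budget = 86.3 − 49 = 37.3 μs.
R ≥ L / t_tx = 6000 bits / 3.73e-05 s = 160.9 Mbps.

160.9 Mbps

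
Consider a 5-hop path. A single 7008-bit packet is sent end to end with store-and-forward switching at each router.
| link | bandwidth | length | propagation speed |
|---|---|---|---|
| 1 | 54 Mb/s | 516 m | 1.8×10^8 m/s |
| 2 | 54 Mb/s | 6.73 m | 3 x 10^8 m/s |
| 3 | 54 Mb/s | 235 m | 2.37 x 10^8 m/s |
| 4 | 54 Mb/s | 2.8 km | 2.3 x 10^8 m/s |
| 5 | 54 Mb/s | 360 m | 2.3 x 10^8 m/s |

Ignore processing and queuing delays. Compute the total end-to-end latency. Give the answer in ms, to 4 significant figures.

Transmission delay per hop = L/R = 7008/54000000 = 0.129778 ms; 5 hops → 0.648889 ms.
Propagation delays (d/s per hop): 0.00286667, 2.24333e-05, 0.000991561, 0.0121739, 0.00156522 ms; sum = 0.0176198 ms.
End-to-end = 0.6665 ms.

0.6665 ms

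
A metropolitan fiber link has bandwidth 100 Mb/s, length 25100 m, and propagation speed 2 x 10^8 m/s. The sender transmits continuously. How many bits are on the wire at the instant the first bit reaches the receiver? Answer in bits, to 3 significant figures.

Propagation delay = 25100 / 200000000 = 0.0001255 s.
BDP = R × t_prop = 100000000 × 0.0001255 = 12550 bits.

12600 bits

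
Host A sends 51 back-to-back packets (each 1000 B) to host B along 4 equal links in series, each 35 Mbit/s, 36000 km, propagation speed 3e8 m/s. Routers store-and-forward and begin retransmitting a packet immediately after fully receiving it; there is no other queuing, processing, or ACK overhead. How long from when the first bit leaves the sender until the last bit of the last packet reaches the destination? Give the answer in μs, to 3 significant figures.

Per-hop transmission t_tx = L/R = 8000/35000000 = 228.571 μs.
Per-hop propagation t_prop = 36000000/300000000 = 120000 μs.
Pipeline fill: first packet needs 4·t_tx to clear all hops; remaining 50 packets each add one t_tx.
Total = (4+51-1)·t_tx + 4·t_prop = 54·228.571 + 4·120000 = 492000 μs.

492000 μs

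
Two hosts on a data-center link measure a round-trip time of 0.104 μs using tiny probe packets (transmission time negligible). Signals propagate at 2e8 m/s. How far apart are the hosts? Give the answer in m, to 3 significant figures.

One-way propagation = RTT/2 = 0.052 μs.
d = s × t = 200000000 × 5.2e-08 = 10.4 m.

10.4 m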